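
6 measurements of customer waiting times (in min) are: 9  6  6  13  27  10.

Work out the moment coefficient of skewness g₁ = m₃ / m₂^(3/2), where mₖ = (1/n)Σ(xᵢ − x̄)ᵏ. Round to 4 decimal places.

1.3697

x̄ = (9 + 6 + 6 + 13 + 27 + 10) / 6 = 11.8333
deviations (xᵢ − x̄): -2.8333, -5.8333, -5.8333, 1.1667, 15.1667, -1.8333
Σ(xᵢ − x̄)² = 310.8333 ⇒ m₂ = 310.8333/6 = 51.80556
Σ(xᵢ − x̄)³ = 3064.4444 ⇒ m₃ = 3064.4444/6 = 510.74074
m₂^(3/2) = 51.80556^(1.5) = 372.87606
g₁ = m₃ / m₂^(3/2) = 510.74074 / 372.87606 ≈ 1.3697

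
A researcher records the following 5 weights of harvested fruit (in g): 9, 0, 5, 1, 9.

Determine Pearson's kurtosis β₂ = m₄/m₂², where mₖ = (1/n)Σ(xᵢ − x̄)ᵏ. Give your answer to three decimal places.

x̄ = 4.8000
Σ(xᵢ − x̄)² = 72.8000 ⇒ m₂ = 14.56000
Σ(xᵢ − x̄)⁴ = 1361.6960 ⇒ m₄ = 272.33920
m₂² = 211.99360
β₂ = m₄/m₂² = 272.33920 / 211.99360 ≈ 1.285

1.285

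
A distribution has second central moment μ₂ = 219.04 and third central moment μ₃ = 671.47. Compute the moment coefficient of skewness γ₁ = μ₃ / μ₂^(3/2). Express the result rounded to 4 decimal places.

σ = √μ₂ = √219.04 = 14.80000
σ³ = μ₂^(3/2) = 3241.79200
γ₁ = μ₃/σ³ = 671.47 / 3241.79200 ≈ 0.2071

0.2071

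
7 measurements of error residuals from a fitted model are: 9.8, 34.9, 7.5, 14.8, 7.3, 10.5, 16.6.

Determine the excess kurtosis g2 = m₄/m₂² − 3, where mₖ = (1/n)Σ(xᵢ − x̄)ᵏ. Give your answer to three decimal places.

x̄ = 14.4857
Σ(xᵢ − x̄)² = 559.5886 ⇒ m₂ = 79.94122
Σ(xᵢ − x̄)⁴ = 179476.7768 ⇒ m₄ = 25639.53954
m₂² = 6390.59937
g2 = m₄/m₂² − 3 = 4.01207 − 3 ≈ 1.012

1.012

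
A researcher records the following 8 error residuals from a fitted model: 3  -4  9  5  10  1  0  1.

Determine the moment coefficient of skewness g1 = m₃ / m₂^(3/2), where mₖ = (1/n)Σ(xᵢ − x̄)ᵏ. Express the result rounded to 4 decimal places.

0.1804

x̄ = (3 - 4 + 9 + 5 + 10 + 1 + 0 + 1) / 8 = 3.1250
deviations (xᵢ − x̄): -0.1250, -7.1250, 5.8750, 1.8750, 6.8750, -2.1250, -3.1250, -2.1250
Σ(xᵢ − x̄)² = 154.8750 ⇒ m₂ = 154.8750/8 = 19.35938
Σ(xᵢ − x̄)³ = 122.9063 ⇒ m₃ = 122.9063/8 = 15.36328
m₂^(3/2) = 19.35938^(1.5) = 85.17988
g1 = m₃ / m₂^(3/2) = 15.36328 / 85.17988 ≈ 0.1804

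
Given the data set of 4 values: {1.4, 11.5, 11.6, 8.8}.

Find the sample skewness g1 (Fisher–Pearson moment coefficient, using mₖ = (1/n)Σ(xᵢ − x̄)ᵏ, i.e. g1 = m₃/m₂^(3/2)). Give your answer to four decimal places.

-0.9244

x̄ = (1.4 + 11.5 + 11.6 + 8.8) / 4 = 8.3250
deviations (xᵢ − x̄): -6.9250, 3.1750, 3.2750, 0.4750
Σ(xᵢ − x̄)² = 68.9875 ⇒ m₂ = 68.9875/4 = 17.24688
Σ(xᵢ − x̄)³ = -264.8531 ⇒ m₃ = -264.8531/4 = -66.21328
m₂^(3/2) = 17.24688^(1.5) = 71.62516
g1 = m₃ / m₂^(3/2) = -66.21328 / 71.62516 ≈ -0.9244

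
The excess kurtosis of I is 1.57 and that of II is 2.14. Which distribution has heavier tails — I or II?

Higher excess kurtosis ⇒ heavier tails relative to the normal distribution.
1.57 vs 2.14: the larger is 2.14, so II has heavier tails.

II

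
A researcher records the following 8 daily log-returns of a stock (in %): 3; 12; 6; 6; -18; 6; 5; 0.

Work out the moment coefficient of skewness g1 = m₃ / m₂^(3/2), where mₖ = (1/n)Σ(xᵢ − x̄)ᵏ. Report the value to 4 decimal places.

-1.6283

x̄ = (3 + 12 + 6 + 6 - 18 + 6 + 5 + 0) / 8 = 2.5000
deviations (xᵢ − x̄): 0.5000, 9.5000, 3.5000, 3.5000, -20.5000, 3.5000, 2.5000, -2.5000
Σ(xᵢ − x̄)² = 560.0000 ⇒ m₂ = 560.0000/8 = 70.00000
Σ(xᵢ − x̄)³ = -7629.0000 ⇒ m₃ = -7629.0000/8 = -953.62500
m₂^(3/2) = 70.00000^(1.5) = 585.66202
g1 = m₃ / m₂^(3/2) = -953.62500 / 585.66202 ≈ -1.6283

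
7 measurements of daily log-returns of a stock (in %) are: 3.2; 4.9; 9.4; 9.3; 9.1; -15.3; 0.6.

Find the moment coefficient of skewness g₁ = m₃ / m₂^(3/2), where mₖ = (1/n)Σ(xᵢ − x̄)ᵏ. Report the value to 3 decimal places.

x̄ = (3.2 + 4.9 + 9.4 + 9.3 + 9.1 - 15.3 + 0.6) / 7 = 3.0286
deviations (xᵢ − x̄): 0.1714, 1.8714, 6.3714, 6.2714, 6.0714, -18.3286, -2.4286
Σ(xᵢ − x̄)² = 462.1543 ⇒ m₂ = 462.1543/7 = 66.02204
Σ(xᵢ − x̄)³ = -5435.8854 ⇒ m₃ = -5435.8854/7 = -776.55506
m₂^(3/2) = 66.02204^(1.5) = 536.45515
g₁ = m₃ / m₂^(3/2) = -776.55506 / 536.45515 ≈ -1.448

-1.448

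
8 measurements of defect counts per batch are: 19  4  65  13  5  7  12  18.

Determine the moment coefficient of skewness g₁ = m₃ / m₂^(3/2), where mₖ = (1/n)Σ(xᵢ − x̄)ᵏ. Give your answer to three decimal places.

x̄ = (19 + 4 + 65 + 13 + 5 + 7 + 12 + 18) / 8 = 17.8750
deviations (xᵢ − x̄): 1.1250, -13.8750, 47.1250, -4.8750, -12.8750, -10.8750, -5.8750, 0.1250
Σ(xᵢ − x̄)² = 2756.8750 ⇒ m₂ = 2756.8750/8 = 344.60938
Σ(xᵢ − x̄)³ = 98244.8438 ⇒ m₃ = 98244.8438/8 = 12280.60547
m₂^(3/2) = 344.60938^(1.5) = 6397.21036
g₁ = m₃ / m₂^(3/2) = 12280.60547 / 6397.21036 ≈ 1.920

1.920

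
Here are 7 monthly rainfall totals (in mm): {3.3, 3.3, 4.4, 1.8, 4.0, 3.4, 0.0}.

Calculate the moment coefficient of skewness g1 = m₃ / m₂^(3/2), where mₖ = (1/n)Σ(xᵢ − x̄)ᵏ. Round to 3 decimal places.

x̄ = (3.3 + 3.3 + 4.4 + 1.8 + 4.0 + 3.4 + 0.0) / 7 = 2.8857
deviations (xᵢ − x̄): 0.4143, 0.4143, 1.5143, -1.0857, 1.1143, 0.5143, -2.8857
Σ(xᵢ − x̄)² = 13.6486 ⇒ m₂ = 13.6486/7 = 1.94980
Σ(xᵢ − x̄)³ = -20.1760 ⇒ m₃ = -20.1760/7 = -2.88229
m₂^(3/2) = 1.94980^(1.5) = 2.72260
g1 = m₃ / m₂^(3/2) = -2.88229 / 2.72260 ≈ -1.059

-1.059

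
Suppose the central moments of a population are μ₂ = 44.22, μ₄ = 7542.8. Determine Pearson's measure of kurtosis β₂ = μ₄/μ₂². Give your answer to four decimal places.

μ₂² = 44.22² = 1955.40840
μ₄/μ₂² = 7542.8 / 1955.40840 = 3.85740
β₂ ≈ 3.8574

3.8574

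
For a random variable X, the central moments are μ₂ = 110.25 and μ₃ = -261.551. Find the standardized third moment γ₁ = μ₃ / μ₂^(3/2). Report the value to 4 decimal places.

σ = √μ₂ = √110.25 = 10.50000
σ³ = μ₂^(3/2) = 1157.62500
γ₁ = μ₃/σ³ = -261.551 / 1157.62500 ≈ -0.2259

-0.2259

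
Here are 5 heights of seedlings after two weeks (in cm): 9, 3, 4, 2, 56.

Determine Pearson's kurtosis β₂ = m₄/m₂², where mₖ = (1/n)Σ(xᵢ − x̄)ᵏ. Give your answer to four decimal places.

3.1802

x̄ = 14.8000
Σ(xᵢ − x̄)² = 2150.8000 ⇒ m₂ = 430.16000
Σ(xᵢ − x̄)⁴ = 2942270.4160 ⇒ m₄ = 588454.08320
m₂² = 185037.62560
β₂ = m₄/m₂² = 588454.08320 / 185037.62560 ≈ 3.1802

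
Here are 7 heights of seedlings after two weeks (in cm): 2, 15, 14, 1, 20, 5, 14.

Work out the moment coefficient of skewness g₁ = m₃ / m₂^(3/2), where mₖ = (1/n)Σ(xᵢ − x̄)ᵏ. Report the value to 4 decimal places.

x̄ = (2 + 15 + 14 + 1 + 20 + 5 + 14) / 7 = 10.1429
deviations (xᵢ − x̄): -8.1429, 4.8571, 3.8571, -9.1429, 9.8571, -5.1429, 3.8571
Σ(xᵢ − x̄)² = 326.8571 ⇒ m₂ = 326.8571/7 = 46.69388
Σ(xᵢ − x̄)³ = -253.1020 ⇒ m₃ = -253.1020/7 = -36.15743
m₂^(3/2) = 46.69388^(1.5) = 319.07289
g₁ = m₃ / m₂^(3/2) = -36.15743 / 319.07289 ≈ -0.1133

-0.1133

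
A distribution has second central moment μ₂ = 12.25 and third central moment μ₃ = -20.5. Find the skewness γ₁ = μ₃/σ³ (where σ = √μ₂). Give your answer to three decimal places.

σ = √μ₂ = √12.25 = 3.50000
σ³ = μ₂^(3/2) = 42.87500
γ₁ = μ₃/σ³ = -20.5 / 42.87500 ≈ -0.478

-0.478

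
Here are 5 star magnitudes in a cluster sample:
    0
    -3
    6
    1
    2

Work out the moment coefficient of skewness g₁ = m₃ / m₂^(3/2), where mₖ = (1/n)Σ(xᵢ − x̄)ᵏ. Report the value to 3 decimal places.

x̄ = (0 - 3 + 6 + 1 + 2) / 5 = 1.2000
deviations (xᵢ − x̄): -1.2000, -4.2000, 4.8000, -0.2000, 0.8000
Σ(xᵢ − x̄)² = 42.8000 ⇒ m₂ = 42.8000/5 = 8.56000
Σ(xᵢ − x̄)³ = 35.2800 ⇒ m₃ = 35.2800/5 = 7.05600
m₂^(3/2) = 8.56000^(1.5) = 25.04440
g₁ = m₃ / m₂^(3/2) = 7.05600 / 25.04440 ≈ 0.282

0.282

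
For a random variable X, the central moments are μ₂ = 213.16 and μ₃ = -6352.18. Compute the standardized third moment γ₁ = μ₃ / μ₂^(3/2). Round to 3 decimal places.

σ = √μ₂ = √213.16 = 14.60000
σ³ = μ₂^(3/2) = 3112.13600
γ₁ = μ₃/σ³ = -6352.18 / 3112.13600 ≈ -2.041

-2.041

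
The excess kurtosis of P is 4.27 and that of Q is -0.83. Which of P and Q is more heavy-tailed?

P

Higher excess kurtosis ⇒ heavier tails relative to the normal distribution.
4.27 vs -0.83: the larger is 4.27, so P has heavier tails. (P is leptokurtic — heavier-than-normal tails; the other is platykurtic.)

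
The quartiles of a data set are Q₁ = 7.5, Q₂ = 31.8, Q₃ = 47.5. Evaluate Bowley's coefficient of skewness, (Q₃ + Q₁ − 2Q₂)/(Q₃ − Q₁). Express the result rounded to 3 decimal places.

-0.215

numerator: Q₃ + Q₁ − 2Q₂ = 47.5 + 7.5 − 2×31.8 = -8.6000
denominator: Q₃ − Q₁ = 47.5 − 7.5 = 40.0000
Bowley skewness = -8.6000 / 40.0000 ≈ -0.215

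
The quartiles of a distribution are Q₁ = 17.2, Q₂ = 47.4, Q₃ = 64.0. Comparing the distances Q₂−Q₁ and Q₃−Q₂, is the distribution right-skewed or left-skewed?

Q₂ − Q₁ = 30.2;  Q₃ − Q₂ = 16.6
Q₂ − Q₁ > Q₃ − Q₂ ⇒ the lower half is more spread out ⇒ left-skewed.

left-skewed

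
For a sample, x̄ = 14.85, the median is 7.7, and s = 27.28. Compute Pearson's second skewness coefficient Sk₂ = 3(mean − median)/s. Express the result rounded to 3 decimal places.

Sk₂ = 3(14.85 − 7.7) / 27.28 = 3 × 7.1500 / 27.28
    = 21.4500 / 27.28 ≈ 0.786

0.786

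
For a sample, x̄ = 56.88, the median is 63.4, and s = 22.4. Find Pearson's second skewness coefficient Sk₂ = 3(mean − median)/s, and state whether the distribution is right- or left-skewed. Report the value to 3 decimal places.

Sk₂ = 3(56.88 − 63.4) / 22.4 = 3 × -6.5200 / 22.4
    = -19.5600 / 22.4 ≈ -0.873
Sk₂ < 0 ⇒ mean < median ⇒ left-skewed (negative skew).

-0.873, left-skewed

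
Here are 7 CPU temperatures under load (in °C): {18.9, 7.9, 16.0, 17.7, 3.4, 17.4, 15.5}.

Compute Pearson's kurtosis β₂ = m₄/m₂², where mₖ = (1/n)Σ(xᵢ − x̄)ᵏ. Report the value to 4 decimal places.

2.3585

x̄ = 13.8286
Σ(xᵢ − x̄)² = 204.8743 ⇒ m₂ = 29.26776
Σ(xᵢ − x̄)⁴ = 14141.9065 ⇒ m₄ = 2020.27236
m₂² = 856.60149
β₂ = m₄/m₂² = 2020.27236 / 856.60149 ≈ 2.3585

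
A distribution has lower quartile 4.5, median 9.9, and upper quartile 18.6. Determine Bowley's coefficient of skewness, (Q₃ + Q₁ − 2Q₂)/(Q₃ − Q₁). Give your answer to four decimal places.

0.2340

numerator: Q₃ + Q₁ − 2Q₂ = 18.6 + 4.5 − 2×9.9 = 3.3000
denominator: Q₃ − Q₁ = 18.6 − 4.5 = 14.1000
Bowley skewness = 3.3000 / 14.1000 ≈ 0.2340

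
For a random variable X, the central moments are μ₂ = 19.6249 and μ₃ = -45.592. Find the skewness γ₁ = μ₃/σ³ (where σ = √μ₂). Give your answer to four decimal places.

-0.5244

σ = √μ₂ = √19.6249 = 4.43000
σ³ = μ₂^(3/2) = 86.93831
γ₁ = μ₃/σ³ = -45.592 / 86.93831 ≈ -0.5244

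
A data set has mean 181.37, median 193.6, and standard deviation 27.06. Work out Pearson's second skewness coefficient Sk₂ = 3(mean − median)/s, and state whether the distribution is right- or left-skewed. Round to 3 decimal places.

-1.356, left-skewed

Sk₂ = 3(181.37 − 193.6) / 27.06 = 3 × -12.2300 / 27.06
    = -36.6900 / 27.06 ≈ -1.356
Sk₂ < 0 ⇒ mean < median ⇒ left-skewed (negative skew).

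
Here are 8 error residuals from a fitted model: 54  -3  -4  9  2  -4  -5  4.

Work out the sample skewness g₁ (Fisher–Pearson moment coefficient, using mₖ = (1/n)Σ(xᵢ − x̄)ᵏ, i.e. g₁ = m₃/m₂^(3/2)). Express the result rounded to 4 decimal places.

2.0079

x̄ = (54 - 3 - 4 + 9 + 2 - 4 - 5 + 4) / 8 = 6.6250
deviations (xᵢ − x̄): 47.3750, -9.6250, -10.6250, 2.3750, -4.6250, -10.6250, -11.6250, -2.6250
Σ(xᵢ − x̄)² = 2731.8750 ⇒ m₂ = 2731.8750/8 = 341.48438
Σ(xᵢ − x̄)³ = 101362.7813 ⇒ m₃ = 101362.7813/8 = 12670.34766
m₂^(3/2) = 341.48438^(1.5) = 6310.39079
g₁ = m₃ / m₂^(3/2) = 12670.34766 / 6310.39079 ≈ 2.0079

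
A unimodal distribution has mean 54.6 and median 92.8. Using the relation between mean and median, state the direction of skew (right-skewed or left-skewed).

mean − median = 54.6 − 92.8 = -38.2
mean < median ⇒ the longer tail is on the left ⇒ left-skewed (negatively skewed).

left-skewed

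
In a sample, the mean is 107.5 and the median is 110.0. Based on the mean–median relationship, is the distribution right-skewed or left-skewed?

left-skewed

mean − median = 107.5 − 110.0 = -2.5
mean < median ⇒ the longer tail is on the left ⇒ left-skewed (negatively skewed).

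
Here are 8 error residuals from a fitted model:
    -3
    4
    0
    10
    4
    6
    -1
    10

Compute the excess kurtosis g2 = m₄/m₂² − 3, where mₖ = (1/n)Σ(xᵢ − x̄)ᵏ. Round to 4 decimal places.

-1.2884

x̄ = 3.7500
Σ(xᵢ − x̄)² = 165.5000 ⇒ m₂ = 20.68750
Σ(xᵢ − x̄)⁴ = 5860.1563 ⇒ m₄ = 732.51953
m₂² = 427.97266
g2 = m₄/m₂² − 3 = 1.71160 − 3 ≈ -1.2884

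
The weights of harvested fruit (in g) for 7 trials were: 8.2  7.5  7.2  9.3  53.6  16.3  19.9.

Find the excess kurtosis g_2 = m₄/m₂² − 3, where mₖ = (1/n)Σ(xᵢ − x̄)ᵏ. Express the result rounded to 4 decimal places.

1.3767

x̄ = 17.4286
Σ(xᵢ − x̄)² = 1670.1943 ⇒ m₂ = 238.59918
Σ(xᵢ − x̄)⁴ = 1744159.3743 ⇒ m₄ = 249165.62490
m₂² = 56929.57045
g_2 = m₄/m₂² − 3 = 4.37673 − 3 ≈ 1.3767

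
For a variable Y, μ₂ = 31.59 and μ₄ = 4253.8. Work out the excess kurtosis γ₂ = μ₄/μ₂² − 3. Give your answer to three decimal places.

1.263

μ₂² = 31.59² = 997.92810
μ₄/μ₂² = 4253.8 / 997.92810 = 4.26263
γ₂ = 4.26263 − 3 ≈ 1.263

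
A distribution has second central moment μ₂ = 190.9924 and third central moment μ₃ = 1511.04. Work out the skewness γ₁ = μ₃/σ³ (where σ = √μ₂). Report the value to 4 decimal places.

σ = √μ₂ = √190.9924 = 13.82000
σ³ = μ₂^(3/2) = 2639.51497
γ₁ = μ₃/σ³ = 1511.04 / 2639.51497 ≈ 0.5725

0.5725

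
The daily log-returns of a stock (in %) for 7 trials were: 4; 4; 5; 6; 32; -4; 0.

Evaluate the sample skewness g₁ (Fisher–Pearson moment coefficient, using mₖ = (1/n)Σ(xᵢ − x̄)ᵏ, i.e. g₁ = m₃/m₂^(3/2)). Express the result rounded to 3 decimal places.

1.652

x̄ = (4 + 4 + 5 + 6 + 32 - 4 + 0) / 7 = 6.7143
deviations (xᵢ − x̄): -2.7143, -2.7143, -1.7143, -0.7143, 25.2857, -10.7143, -6.7143
Σ(xᵢ − x̄)² = 817.4286 ⇒ m₂ = 817.4286/7 = 116.77551
Σ(xᵢ − x̄)³ = 14588.8163 ⇒ m₃ = 14588.8163/7 = 2084.11662
m₂^(3/2) = 116.77551^(1.5) = 1261.90790
g₁ = m₃ / m₂^(3/2) = 2084.11662 / 1261.90790 ≈ 1.652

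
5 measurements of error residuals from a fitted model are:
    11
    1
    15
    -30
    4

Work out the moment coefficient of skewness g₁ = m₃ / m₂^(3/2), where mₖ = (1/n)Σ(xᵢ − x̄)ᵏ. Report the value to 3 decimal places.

-1.145

x̄ = (11 + 1 + 15 - 30 + 4) / 5 = 0.2000
deviations (xᵢ − x̄): 10.8000, 0.8000, 14.8000, -30.2000, 3.8000
Σ(xᵢ − x̄)² = 1262.8000 ⇒ m₂ = 1262.8000/5 = 252.56000
Σ(xᵢ − x̄)³ = -22986.7200 ⇒ m₃ = -22986.7200/5 = -4597.34400
m₂^(3/2) = 252.56000^(1.5) = 4013.71797
g₁ = m₃ / m₂^(3/2) = -4597.34400 / 4013.71797 ≈ -1.145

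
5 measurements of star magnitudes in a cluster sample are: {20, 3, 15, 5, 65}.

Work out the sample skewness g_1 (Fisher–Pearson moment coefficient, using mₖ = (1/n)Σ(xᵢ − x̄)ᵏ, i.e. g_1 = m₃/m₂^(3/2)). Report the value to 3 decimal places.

1.222

x̄ = (20 + 3 + 15 + 5 + 65) / 5 = 21.6000
deviations (xᵢ − x̄): -1.6000, -18.6000, -6.6000, -16.6000, 43.4000
Σ(xᵢ − x̄)² = 2551.2000 ⇒ m₂ = 2551.2000/5 = 510.24000
Σ(xᵢ − x̄)³ = 70445.7600 ⇒ m₃ = 70445.7600/5 = 14089.15200
m₂^(3/2) = 510.24000^(1.5) = 11525.55249
g_1 = m₃ / m₂^(3/2) = 14089.15200 / 11525.55249 ≈ 1.222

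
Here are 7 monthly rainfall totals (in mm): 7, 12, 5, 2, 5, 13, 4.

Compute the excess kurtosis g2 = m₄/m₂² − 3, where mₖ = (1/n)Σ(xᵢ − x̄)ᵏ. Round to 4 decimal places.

-1.1669

x̄ = 6.8571
Σ(xᵢ − x̄)² = 102.8571 ⇒ m₂ = 14.69388
Σ(xᵢ − x̄)⁴ = 2770.4606 ⇒ m₄ = 395.78009
m₂² = 215.91004
g2 = m₄/m₂² − 3 = 1.83308 − 3 ≈ -1.1669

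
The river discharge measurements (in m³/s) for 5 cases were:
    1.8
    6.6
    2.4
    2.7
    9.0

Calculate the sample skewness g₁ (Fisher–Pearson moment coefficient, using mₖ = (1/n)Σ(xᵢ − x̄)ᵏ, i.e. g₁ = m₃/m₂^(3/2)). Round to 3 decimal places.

0.589

x̄ = (1.8 + 6.6 + 2.4 + 2.7 + 9.0) / 5 = 4.5000
deviations (xᵢ − x̄): -2.7000, 2.1000, -2.1000, -1.8000, 4.5000
Σ(xᵢ − x̄)² = 39.6000 ⇒ m₂ = 39.6000/5 = 7.92000
Σ(xᵢ − x̄)³ = 65.6100 ⇒ m₃ = 65.6100/5 = 13.12200
m₂^(3/2) = 7.92000^(1.5) = 22.28886
g₁ = m₃ / m₂^(3/2) = 13.12200 / 22.28886 ≈ 0.589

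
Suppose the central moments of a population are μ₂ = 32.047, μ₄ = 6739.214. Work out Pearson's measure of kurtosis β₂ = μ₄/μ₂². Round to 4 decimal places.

μ₂² = 32.047² = 1027.01021
μ₄/μ₂² = 6739.214 / 1027.01021 = 6.56197
β₂ ≈ 6.5620

6.5620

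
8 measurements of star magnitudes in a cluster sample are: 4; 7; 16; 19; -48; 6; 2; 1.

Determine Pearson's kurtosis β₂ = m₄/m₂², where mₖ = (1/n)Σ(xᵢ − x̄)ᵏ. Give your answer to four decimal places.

5.1447

x̄ = 0.8750
Σ(xᵢ − x̄)² = 3020.8750 ⇒ m₂ = 377.60938
Σ(xᵢ − x̄)⁴ = 5868651.7129 ⇒ m₄ = 733581.46411
m₂² = 142588.84009
β₂ = m₄/m₂² = 733581.46411 / 142588.84009 ≈ 5.1447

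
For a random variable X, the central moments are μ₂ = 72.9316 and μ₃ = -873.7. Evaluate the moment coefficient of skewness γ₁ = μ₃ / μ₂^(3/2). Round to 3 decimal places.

-1.403

σ = √μ₂ = √72.9316 = 8.54000
σ³ = μ₂^(3/2) = 622.83586
γ₁ = μ₃/σ³ = -873.7 / 622.83586 ≈ -1.403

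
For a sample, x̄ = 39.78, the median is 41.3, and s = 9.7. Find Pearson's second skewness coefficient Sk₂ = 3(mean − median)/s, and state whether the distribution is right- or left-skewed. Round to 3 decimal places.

-0.470, left-skewed

Sk₂ = 3(39.78 − 41.3) / 9.7 = 3 × -1.5200 / 9.7
    = -4.5600 / 9.7 ≈ -0.470
Sk₂ < 0 ⇒ mean < median ⇒ left-skewed (negative skew).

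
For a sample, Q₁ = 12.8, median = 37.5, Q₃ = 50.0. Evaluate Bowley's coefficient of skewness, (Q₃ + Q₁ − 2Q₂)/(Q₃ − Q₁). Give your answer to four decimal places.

numerator: Q₃ + Q₁ − 2Q₂ = 50.0 + 12.8 − 2×37.5 = -12.2000
denominator: Q₃ − Q₁ = 50.0 − 12.8 = 37.2000
Bowley skewness = -12.2000 / 37.2000 ≈ -0.3280

-0.3280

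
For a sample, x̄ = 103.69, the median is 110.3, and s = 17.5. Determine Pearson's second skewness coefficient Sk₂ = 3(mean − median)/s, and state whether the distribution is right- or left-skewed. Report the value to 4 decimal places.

-1.1331, left-skewed

Sk₂ = 3(103.69 − 110.3) / 17.5 = 3 × -6.6100 / 17.5
    = -19.8300 / 17.5 ≈ -1.1331
Sk₂ < 0 ⇒ mean < median ⇒ left-skewed (negative skew).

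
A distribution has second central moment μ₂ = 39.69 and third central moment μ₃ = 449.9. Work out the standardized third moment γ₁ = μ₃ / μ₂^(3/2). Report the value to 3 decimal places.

σ = √μ₂ = √39.69 = 6.30000
σ³ = μ₂^(3/2) = 250.04700
γ₁ = μ₃/σ³ = 449.9 / 250.04700 ≈ 1.799

1.799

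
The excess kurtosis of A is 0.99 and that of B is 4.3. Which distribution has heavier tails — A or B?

Higher excess kurtosis ⇒ heavier tails relative to the normal distribution.
0.99 vs 4.3: the larger is 4.3, so B has heavier tails.

B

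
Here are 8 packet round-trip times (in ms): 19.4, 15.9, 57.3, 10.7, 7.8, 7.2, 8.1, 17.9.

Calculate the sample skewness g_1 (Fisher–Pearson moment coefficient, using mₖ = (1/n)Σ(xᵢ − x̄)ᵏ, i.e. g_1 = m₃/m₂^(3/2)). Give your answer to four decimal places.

x̄ = (19.4 + 15.9 + 57.3 + 10.7 + 7.8 + 7.2 + 8.1 + 17.9) / 8 = 18.0375
deviations (xᵢ − x̄): 1.3625, -2.1375, 39.2625, -7.3375, -10.2375, -10.8375, -9.9375, -0.1375
Σ(xᵢ − x̄)² = 1922.8388 ⇒ m₂ = 1922.8388/8 = 240.35484
Σ(xᵢ − x̄)³ = 56795.3832 ⇒ m₃ = 56795.3832/8 = 7099.42290
m₂^(3/2) = 240.35484^(1.5) = 3726.31288
g_1 = m₃ / m₂^(3/2) = 7099.42290 / 3726.31288 ≈ 1.9052

1.9052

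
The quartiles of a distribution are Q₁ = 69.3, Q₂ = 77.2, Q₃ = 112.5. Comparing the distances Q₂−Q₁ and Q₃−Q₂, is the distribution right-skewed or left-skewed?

Q₂ − Q₁ = 7.9;  Q₃ − Q₂ = 35.3
Q₃ − Q₂ > Q₂ − Q₁ ⇒ the upper half is more spread out ⇒ right-skewed.

right-skewed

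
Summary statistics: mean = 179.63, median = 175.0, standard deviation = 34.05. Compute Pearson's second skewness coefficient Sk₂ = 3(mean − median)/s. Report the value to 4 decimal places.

0.4079

Sk₂ = 3(179.63 − 175.0) / 34.05 = 3 × 4.6300 / 34.05
    = 13.8900 / 34.05 ≈ 0.4079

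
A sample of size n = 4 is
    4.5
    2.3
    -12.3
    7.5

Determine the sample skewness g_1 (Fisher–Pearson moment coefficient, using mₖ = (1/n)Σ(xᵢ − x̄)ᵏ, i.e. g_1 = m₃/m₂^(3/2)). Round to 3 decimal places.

x̄ = (4.5 + 2.3 - 12.3 + 7.5) / 4 = 0.5000
deviations (xᵢ − x̄): 4.0000, 1.8000, -12.8000, 7.0000
Σ(xᵢ − x̄)² = 232.0800 ⇒ m₂ = 232.0800/4 = 58.02000
Σ(xᵢ − x̄)³ = -1684.3200 ⇒ m₃ = -1684.3200/4 = -421.08000
m₂^(3/2) = 58.02000^(1.5) = 441.94333
g_1 = m₃ / m₂^(3/2) = -421.08000 / 441.94333 ≈ -0.953

-0.953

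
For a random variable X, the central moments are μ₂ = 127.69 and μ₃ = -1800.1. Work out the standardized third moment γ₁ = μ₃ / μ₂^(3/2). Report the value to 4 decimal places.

-1.2476

σ = √μ₂ = √127.69 = 11.30000
σ³ = μ₂^(3/2) = 1442.89700
γ₁ = μ₃/σ³ = -1800.1 / 1442.89700 ≈ -1.2476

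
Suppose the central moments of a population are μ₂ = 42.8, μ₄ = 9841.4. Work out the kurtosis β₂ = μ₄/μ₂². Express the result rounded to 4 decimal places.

5.3724

μ₂² = 42.8² = 1831.84000
μ₄/μ₂² = 9841.4 / 1831.84000 = 5.37241
β₂ ≈ 5.3724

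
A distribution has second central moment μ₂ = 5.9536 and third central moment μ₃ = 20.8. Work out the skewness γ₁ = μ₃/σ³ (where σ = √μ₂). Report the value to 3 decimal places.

1.432

σ = √μ₂ = √5.9536 = 2.44000
σ³ = μ₂^(3/2) = 14.52678
γ₁ = μ₃/σ³ = 20.8 / 14.52678 ≈ 1.432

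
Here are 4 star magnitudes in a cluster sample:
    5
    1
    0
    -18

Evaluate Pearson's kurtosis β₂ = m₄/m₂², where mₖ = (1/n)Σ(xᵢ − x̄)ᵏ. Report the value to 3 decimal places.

2.234

x̄ = -3.0000
Σ(xᵢ − x̄)² = 314.0000 ⇒ m₂ = 78.50000
Σ(xᵢ − x̄)⁴ = 55058.0000 ⇒ m₄ = 13764.50000
m₂² = 6162.25000
β₂ = m₄/m₂² = 13764.50000 / 6162.25000 ≈ 2.234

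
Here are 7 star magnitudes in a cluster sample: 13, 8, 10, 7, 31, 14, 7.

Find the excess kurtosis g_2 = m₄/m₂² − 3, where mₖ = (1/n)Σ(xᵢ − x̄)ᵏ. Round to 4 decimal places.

x̄ = 12.8571
Σ(xᵢ − x̄)² = 430.8571 ⇒ m₂ = 61.55102
Σ(xᵢ − x̄)⁴ = 111327.1953 ⇒ m₄ = 15903.88505
m₂² = 3788.52811
g_2 = m₄/m₂² − 3 = 4.19791 − 3 ≈ 1.1979

1.1979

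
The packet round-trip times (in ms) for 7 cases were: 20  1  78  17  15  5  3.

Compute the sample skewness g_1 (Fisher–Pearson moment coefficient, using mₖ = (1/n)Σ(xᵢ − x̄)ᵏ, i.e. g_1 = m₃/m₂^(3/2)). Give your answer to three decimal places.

1.721

x̄ = (20 + 1 + 78 + 17 + 15 + 5 + 3) / 7 = 19.8571
deviations (xᵢ − x̄): 0.1429, -18.8571, 58.1429, -2.8571, -4.8571, -14.8571, -16.8571
Σ(xᵢ − x̄)² = 4272.8571 ⇒ m₂ = 4272.8571/7 = 610.40816
Σ(xᵢ − x̄)³ = 181644.2449 ⇒ m₃ = 181644.2449/7 = 25949.17784
m₂^(3/2) = 610.40816^(1.5) = 15081.01249
g_1 = m₃ / m₂^(3/2) = 25949.17784 / 15081.01249 ≈ 1.721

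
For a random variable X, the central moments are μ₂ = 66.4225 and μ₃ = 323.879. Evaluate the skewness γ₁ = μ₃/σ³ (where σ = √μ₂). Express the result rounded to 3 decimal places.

σ = √μ₂ = √66.4225 = 8.15000
σ³ = μ₂^(3/2) = 541.34338
γ₁ = μ₃/σ³ = 323.879 / 541.34338 ≈ 0.598

0.598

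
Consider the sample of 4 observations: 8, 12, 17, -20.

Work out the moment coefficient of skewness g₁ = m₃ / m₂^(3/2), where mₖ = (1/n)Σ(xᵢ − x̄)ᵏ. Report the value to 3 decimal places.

-0.985

x̄ = (8 + 12 + 17 - 20) / 4 = 4.2500
deviations (xᵢ − x̄): 3.7500, 7.7500, 12.7500, -24.2500
Σ(xᵢ − x̄)² = 824.7500 ⇒ m₂ = 824.7500/4 = 206.18750
Σ(xᵢ − x̄)³ = -11669.6250 ⇒ m₃ = -11669.6250/4 = -2917.40625
m₂^(3/2) = 206.18750^(1.5) = 2960.69383
g₁ = m₃ / m₂^(3/2) = -2917.40625 / 2960.69383 ≈ -0.985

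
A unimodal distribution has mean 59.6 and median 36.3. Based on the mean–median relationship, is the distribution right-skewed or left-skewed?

right-skewed

mean − median = 59.6 − 36.3 = 23.3
mean > median ⇒ the longer tail is on the right ⇒ right-skewed (positively skewed).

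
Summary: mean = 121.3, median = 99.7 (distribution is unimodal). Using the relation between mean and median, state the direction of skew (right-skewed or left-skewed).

mean − median = 121.3 − 99.7 = 21.6
mean > median ⇒ the longer tail is on the right ⇒ right-skewed (positively skewed).

right-skewed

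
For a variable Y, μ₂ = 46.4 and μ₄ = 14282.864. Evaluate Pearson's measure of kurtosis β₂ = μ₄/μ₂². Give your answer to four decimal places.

μ₂² = 46.4² = 2152.96000
μ₄/μ₂² = 14282.864 / 2152.96000 = 6.63406
β₂ ≈ 6.6341

6.6341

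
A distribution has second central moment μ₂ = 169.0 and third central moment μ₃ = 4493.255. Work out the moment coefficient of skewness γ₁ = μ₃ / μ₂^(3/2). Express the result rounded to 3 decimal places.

2.045

σ = √μ₂ = √169.0 = 13.00000
σ³ = μ₂^(3/2) = 2197.00000
γ₁ = μ₃/σ³ = 4493.255 / 2197.00000 ≈ 2.045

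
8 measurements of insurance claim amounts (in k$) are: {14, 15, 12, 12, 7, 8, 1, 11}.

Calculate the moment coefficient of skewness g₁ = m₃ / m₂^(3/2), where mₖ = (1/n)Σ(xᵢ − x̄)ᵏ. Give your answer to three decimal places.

-0.913

x̄ = (14 + 15 + 12 + 12 + 7 + 8 + 1 + 11) / 8 = 10.0000
deviations (xᵢ − x̄): 4.0000, 5.0000, 2.0000, 2.0000, -3.0000, -2.0000, -9.0000, 1.0000
Σ(xᵢ − x̄)² = 144.0000 ⇒ m₂ = 144.0000/8 = 18.00000
Σ(xᵢ − x̄)³ = -558.0000 ⇒ m₃ = -558.0000/8 = -69.75000
m₂^(3/2) = 18.00000^(1.5) = 76.36753
g₁ = m₃ / m₂^(3/2) = -69.75000 / 76.36753 ≈ -0.913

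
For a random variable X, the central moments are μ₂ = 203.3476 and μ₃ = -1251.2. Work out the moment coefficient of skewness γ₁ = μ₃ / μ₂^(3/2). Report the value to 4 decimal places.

-0.4315

σ = √μ₂ = √203.3476 = 14.26000
σ³ = μ₂^(3/2) = 2899.73678
γ₁ = μ₃/σ³ = -1251.2 / 2899.73678 ≈ -0.4315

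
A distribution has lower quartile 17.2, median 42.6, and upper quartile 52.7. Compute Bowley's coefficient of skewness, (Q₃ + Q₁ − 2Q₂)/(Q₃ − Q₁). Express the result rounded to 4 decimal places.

-0.4310

numerator: Q₃ + Q₁ − 2Q₂ = 52.7 + 17.2 − 2×42.6 = -15.3000
denominator: Q₃ − Q₁ = 52.7 − 17.2 = 35.5000
Bowley skewness = -15.3000 / 35.5000 ≈ -0.4310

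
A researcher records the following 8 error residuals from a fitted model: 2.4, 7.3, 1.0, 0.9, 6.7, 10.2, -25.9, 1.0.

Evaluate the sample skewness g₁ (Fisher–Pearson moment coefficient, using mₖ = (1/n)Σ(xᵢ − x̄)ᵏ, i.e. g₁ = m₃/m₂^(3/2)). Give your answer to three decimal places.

x̄ = (2.4 + 7.3 + 1.0 + 0.9 + 6.7 + 10.2 - 25.9 + 1.0) / 8 = 0.4500
deviations (xᵢ − x̄): 1.9500, 6.8500, 0.5500, 0.4500, 6.2500, 9.7500, -26.3500, 0.5500
Σ(xᵢ − x̄)² = 879.9800 ⇒ m₂ = 879.9800/8 = 109.99750
Σ(xᵢ − x̄)³ = -16795.1400 ⇒ m₃ = -16795.1400/8 = -2099.39250
m₂^(3/2) = 109.99750^(1.5) = 1153.65040
g₁ = m₃ / m₂^(3/2) = -2099.39250 / 1153.65040 ≈ -1.820

-1.820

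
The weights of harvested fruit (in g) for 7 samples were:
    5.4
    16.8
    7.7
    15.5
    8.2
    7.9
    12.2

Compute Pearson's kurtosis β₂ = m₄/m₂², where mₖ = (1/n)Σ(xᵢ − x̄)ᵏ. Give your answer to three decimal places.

1.630

x̄ = 10.5286
Σ(xᵢ − x̄)² = 113.4743 ⇒ m₂ = 16.21061
Σ(xᵢ − x̄)⁴ = 2998.5155 ⇒ m₄ = 428.35936
m₂² = 262.78395
β₂ = m₄/m₂² = 428.35936 / 262.78395 ≈ 1.630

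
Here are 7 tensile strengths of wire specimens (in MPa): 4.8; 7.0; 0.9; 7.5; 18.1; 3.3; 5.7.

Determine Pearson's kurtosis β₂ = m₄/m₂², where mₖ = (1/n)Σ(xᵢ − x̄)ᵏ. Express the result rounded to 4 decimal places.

x̄ = 6.7571
Σ(xᵢ − x̄)² = 180.4771 ⇒ m₂ = 25.78245
Σ(xᵢ − x̄)⁴ = 17889.4860 ⇒ m₄ = 2555.64086
m₂² = 664.73468
β₂ = m₄/m₂² = 2555.64086 / 664.73468 ≈ 3.8446

3.8446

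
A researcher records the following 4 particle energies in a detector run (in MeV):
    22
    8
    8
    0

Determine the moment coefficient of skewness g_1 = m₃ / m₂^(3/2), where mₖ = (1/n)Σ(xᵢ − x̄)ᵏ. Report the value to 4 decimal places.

0.5477

x̄ = (22 + 8 + 8 + 0) / 4 = 9.5000
deviations (xᵢ − x̄): 12.5000, -1.5000, -1.5000, -9.5000
Σ(xᵢ − x̄)² = 251.0000 ⇒ m₂ = 251.0000/4 = 62.75000
Σ(xᵢ − x̄)³ = 1089.0000 ⇒ m₃ = 1089.0000/4 = 272.25000
m₂^(3/2) = 62.75000^(1.5) = 497.07348
g_1 = m₃ / m₂^(3/2) = 272.25000 / 497.07348 ≈ 0.5477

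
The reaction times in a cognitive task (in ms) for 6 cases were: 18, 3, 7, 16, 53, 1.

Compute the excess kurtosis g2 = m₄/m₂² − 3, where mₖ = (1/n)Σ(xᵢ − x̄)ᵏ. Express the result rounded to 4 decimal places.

x̄ = 16.3333
Σ(xᵢ − x̄)² = 1847.3333 ⇒ m₂ = 307.88889
Σ(xᵢ − x̄)⁴ = 1902009.1111 ⇒ m₄ = 317001.51852
m₂² = 94795.56790
g2 = m₄/m₂² − 3 = 3.34405 − 3 ≈ 0.3441

0.3441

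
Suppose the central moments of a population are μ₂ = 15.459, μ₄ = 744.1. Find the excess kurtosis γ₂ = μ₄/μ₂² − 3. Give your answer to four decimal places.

μ₂² = 15.459² = 238.98068
μ₄/μ₂² = 744.1 / 238.98068 = 3.11364
γ₂ = 3.11364 − 3 ≈ 0.1136

0.1136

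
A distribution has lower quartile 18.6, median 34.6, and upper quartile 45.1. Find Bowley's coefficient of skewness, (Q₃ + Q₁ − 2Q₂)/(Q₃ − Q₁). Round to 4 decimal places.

numerator: Q₃ + Q₁ − 2Q₂ = 45.1 + 18.6 − 2×34.6 = -5.5000
denominator: Q₃ − Q₁ = 45.1 − 18.6 = 26.5000
Bowley skewness = -5.5000 / 26.5000 ≈ -0.2075

-0.2075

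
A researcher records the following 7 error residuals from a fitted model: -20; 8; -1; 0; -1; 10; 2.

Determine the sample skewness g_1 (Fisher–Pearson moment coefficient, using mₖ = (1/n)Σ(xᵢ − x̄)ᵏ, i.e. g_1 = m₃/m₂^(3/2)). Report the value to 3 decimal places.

-1.167

x̄ = (-20 + 8 - 1 + 0 - 1 + 10 + 2) / 7 = -0.2857
deviations (xᵢ − x̄): -19.7143, 8.2857, -0.7143, 0.2857, -0.7143, 10.2857, 2.2857
Σ(xᵢ − x̄)² = 569.4286 ⇒ m₂ = 569.4286/7 = 81.34694
Σ(xᵢ − x̄)³ = -5993.7551 ⇒ m₃ = -5993.7551/7 = -856.25073
m₂^(3/2) = 81.34694^(1.5) = 733.68869
g_1 = m₃ / m₂^(3/2) = -856.25073 / 733.68869 ≈ -1.167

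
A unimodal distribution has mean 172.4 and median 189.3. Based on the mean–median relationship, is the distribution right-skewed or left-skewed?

left-skewed

mean − median = 172.4 − 189.3 = -16.9
mean < median ⇒ the longer tail is on the left ⇒ left-skewed (negatively skewed).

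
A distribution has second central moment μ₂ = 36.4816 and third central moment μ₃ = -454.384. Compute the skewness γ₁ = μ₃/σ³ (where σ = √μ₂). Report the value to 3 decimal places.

σ = √μ₂ = √36.4816 = 6.04000
σ³ = μ₂^(3/2) = 220.34886
γ₁ = μ₃/σ³ = -454.384 / 220.34886 ≈ -2.062

-2.062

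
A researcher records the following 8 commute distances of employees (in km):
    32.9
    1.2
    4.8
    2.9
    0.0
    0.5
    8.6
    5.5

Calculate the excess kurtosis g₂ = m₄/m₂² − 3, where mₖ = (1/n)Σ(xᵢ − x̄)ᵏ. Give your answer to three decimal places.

x̄ = 7.0500
Σ(xᵢ − x̄)² = 822.1400 ⇒ m₂ = 102.76750
Σ(xᵢ − x̄)⁴ = 452337.2394 ⇒ m₄ = 56542.15493
m₂² = 10561.15906
g₂ = m₄/m₂² − 3 = 5.35378 − 3 ≈ 2.354

2.354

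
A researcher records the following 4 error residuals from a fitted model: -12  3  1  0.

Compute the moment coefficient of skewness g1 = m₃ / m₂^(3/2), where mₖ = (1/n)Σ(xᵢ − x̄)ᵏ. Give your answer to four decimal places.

-1.0363

x̄ = (-12 + 3 + 1 + 0) / 4 = -2.0000
deviations (xᵢ − x̄): -10.0000, 5.0000, 3.0000, 2.0000
Σ(xᵢ − x̄)² = 138.0000 ⇒ m₂ = 138.0000/4 = 34.50000
Σ(xᵢ − x̄)³ = -840.0000 ⇒ m₃ = -840.0000/4 = -210.00000
m₂^(3/2) = 34.50000^(1.5) = 202.64162
g1 = m₃ / m₂^(3/2) = -210.00000 / 202.64162 ≈ -1.0363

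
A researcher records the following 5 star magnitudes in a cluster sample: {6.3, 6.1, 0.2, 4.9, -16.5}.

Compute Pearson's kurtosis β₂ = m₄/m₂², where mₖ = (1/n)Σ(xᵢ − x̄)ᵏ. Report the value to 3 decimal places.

2.906

x̄ = 0.2000
Σ(xᵢ − x̄)² = 373.0000 ⇒ m₂ = 74.60000
Σ(xᵢ − x̄)⁴ = 80863.9204 ⇒ m₄ = 16172.78408
m₂² = 5565.16000
β₂ = m₄/m₂² = 16172.78408 / 5565.16000 ≈ 2.906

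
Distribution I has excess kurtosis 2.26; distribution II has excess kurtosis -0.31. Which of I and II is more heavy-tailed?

I

Higher excess kurtosis ⇒ heavier tails relative to the normal distribution.
2.26 vs -0.31: the larger is 2.26, so I has heavier tails. (I is leptokurtic — heavier-than-normal tails; the other is platykurtic.)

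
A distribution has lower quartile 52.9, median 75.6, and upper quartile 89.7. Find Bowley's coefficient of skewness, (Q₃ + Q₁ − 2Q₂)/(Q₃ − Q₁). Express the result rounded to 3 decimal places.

numerator: Q₃ + Q₁ − 2Q₂ = 89.7 + 52.9 − 2×75.6 = -8.6000
denominator: Q₃ − Q₁ = 89.7 − 52.9 = 36.8000
Bowley skewness = -8.6000 / 36.8000 ≈ -0.234

-0.234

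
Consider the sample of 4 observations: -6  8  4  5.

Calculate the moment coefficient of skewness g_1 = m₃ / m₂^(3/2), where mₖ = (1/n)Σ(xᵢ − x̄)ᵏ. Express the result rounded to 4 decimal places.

-0.8784

x̄ = (-6 + 8 + 4 + 5) / 4 = 2.7500
deviations (xᵢ − x̄): -8.7500, 5.2500, 1.2500, 2.2500
Σ(xᵢ − x̄)² = 110.7500 ⇒ m₂ = 110.7500/4 = 27.68750
Σ(xᵢ − x̄)³ = -511.8750 ⇒ m₃ = -511.8750/4 = -127.96875
m₂^(3/2) = 27.68750^(1.5) = 145.68862
g_1 = m₃ / m₂^(3/2) = -127.96875 / 145.68862 ≈ -0.8784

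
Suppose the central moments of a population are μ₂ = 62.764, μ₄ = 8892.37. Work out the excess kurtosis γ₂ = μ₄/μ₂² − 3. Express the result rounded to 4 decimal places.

μ₂² = 62.764² = 3939.31970
μ₄/μ₂² = 8892.37 / 3939.31970 = 2.25734
γ₂ = 2.25734 − 3 ≈ -0.7427

-0.7427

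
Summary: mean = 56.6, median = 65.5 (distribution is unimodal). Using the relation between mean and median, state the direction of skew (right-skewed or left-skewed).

mean − median = 56.6 − 65.5 = -8.9
mean < median ⇒ the longer tail is on the left ⇒ left-skewed (negatively skewed).

left-skewed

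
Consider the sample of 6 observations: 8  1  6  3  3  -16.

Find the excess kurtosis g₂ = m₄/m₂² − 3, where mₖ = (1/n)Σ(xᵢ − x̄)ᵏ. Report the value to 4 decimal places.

0.6514

x̄ = 0.8333
Σ(xᵢ − x̄)² = 370.8333 ⇒ m₂ = 61.80556
Σ(xᵢ − x̄)⁴ = 83688.1528 ⇒ m₄ = 13948.02546
m₂² = 3819.92670
g₂ = m₄/m₂² − 3 = 3.65139 − 3 ≈ 0.6514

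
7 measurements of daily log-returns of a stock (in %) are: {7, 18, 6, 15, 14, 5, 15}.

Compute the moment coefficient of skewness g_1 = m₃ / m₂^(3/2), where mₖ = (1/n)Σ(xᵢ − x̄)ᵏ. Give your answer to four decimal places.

x̄ = (7 + 18 + 6 + 15 + 14 + 5 + 15) / 7 = 11.4286
deviations (xᵢ − x̄): -4.4286, 6.5714, -5.4286, 3.5714, 2.5714, -6.4286, 3.5714
Σ(xᵢ − x̄)² = 165.7143 ⇒ m₂ = 165.7143/7 = 23.67347
Σ(xᵢ − x̄)³ = -120.6122 ⇒ m₃ = -120.6122/7 = -17.23032
m₂^(3/2) = 23.67347^(1.5) = 115.18419
g_1 = m₃ / m₂^(3/2) = -17.23032 / 115.18419 ≈ -0.1496

-0.1496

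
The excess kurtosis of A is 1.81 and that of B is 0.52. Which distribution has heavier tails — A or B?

Higher excess kurtosis ⇒ heavier tails relative to the normal distribution.
1.81 vs 0.52: the larger is 1.81, so A has heavier tails.

A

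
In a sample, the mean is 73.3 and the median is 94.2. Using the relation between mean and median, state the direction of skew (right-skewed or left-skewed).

left-skewed

mean − median = 73.3 − 94.2 = -20.9
mean < median ⇒ the longer tail is on the left ⇒ left-skewed (negatively skewed).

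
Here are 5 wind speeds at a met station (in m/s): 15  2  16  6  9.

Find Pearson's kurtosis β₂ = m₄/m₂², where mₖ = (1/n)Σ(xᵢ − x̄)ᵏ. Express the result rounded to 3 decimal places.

1.513

x̄ = 9.6000
Σ(xᵢ − x̄)² = 141.2000 ⇒ m₂ = 28.24000
Σ(xᵢ − x̄)⁴ = 6032.3360 ⇒ m₄ = 1206.46720
m₂² = 797.49760
β₂ = m₄/m₂² = 1206.46720 / 797.49760 ≈ 1.513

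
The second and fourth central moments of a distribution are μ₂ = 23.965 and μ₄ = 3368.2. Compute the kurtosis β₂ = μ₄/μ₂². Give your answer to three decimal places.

μ₂² = 23.965² = 574.32123
μ₄/μ₂² = 3368.2 / 574.32123 = 5.86466
β₂ ≈ 5.865

5.865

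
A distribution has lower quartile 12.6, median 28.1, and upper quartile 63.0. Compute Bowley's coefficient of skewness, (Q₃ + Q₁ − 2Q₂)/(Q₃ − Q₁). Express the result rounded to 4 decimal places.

0.3849

numerator: Q₃ + Q₁ − 2Q₂ = 63.0 + 12.6 − 2×28.1 = 19.4000
denominator: Q₃ − Q₁ = 63.0 − 12.6 = 50.4000
Bowley skewness = 19.4000 / 50.4000 ≈ 0.3849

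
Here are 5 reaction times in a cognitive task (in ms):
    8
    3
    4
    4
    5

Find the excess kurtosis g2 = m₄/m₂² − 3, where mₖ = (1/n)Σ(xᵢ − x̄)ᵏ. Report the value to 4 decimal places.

-0.3481

x̄ = 4.8000
Σ(xᵢ − x̄)² = 14.8000 ⇒ m₂ = 2.96000
Σ(xᵢ − x̄)⁴ = 116.1760 ⇒ m₄ = 23.23520
m₂² = 8.76160
g2 = m₄/m₂² − 3 = 2.65194 − 3 ≈ -0.3481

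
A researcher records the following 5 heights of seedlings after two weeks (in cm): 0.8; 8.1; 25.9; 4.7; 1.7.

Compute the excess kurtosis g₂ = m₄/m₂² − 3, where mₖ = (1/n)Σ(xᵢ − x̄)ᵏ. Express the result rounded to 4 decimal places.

x̄ = 8.2400
Σ(xᵢ − x̄)² = 422.5520 ⇒ m₂ = 84.51040
Σ(xᵢ − x̄)⁴ = 102316.8621 ⇒ m₄ = 20463.37241
m₂² = 7142.00771
g₂ = m₄/m₂² − 3 = 2.86521 − 3 ≈ -0.1348

-0.1348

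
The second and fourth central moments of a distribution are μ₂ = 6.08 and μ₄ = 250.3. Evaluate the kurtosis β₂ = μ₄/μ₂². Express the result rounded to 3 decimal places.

μ₂² = 6.08² = 36.96640
μ₄/μ₂² = 250.3 / 36.96640 = 6.77101
β₂ ≈ 6.771

6.771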